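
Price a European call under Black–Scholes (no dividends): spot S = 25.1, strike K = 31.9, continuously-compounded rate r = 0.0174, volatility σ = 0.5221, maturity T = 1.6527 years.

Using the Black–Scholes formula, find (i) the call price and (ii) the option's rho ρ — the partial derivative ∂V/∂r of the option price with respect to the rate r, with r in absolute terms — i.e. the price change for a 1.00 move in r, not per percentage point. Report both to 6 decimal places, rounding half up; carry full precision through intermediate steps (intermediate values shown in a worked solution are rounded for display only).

price = 4.770125
ρ = 13.209673

σ√T = 0.5221·√1.6527 = 0.671198
d₁ = (ln(S/K) + (r+σ²/2)T) / (σ√T) = (ln(25.1/31.9) + (0.0174+0.5221²/2)·1.6527) / 0.671198 = (-0.239738 + 0.254010) / 0.671198 = 0.021264
d₂ = d₁ − σ√T = 0.021264 − 0.671198 = -0.649934
e^{−rT} = e^{−0.0174·1.6527} = 0.971653
N(d₁) = 0.508482,  N(d₂) = 0.257867
Call price V = S·N(d₁) − K·e^{−rT}·N(d₂) = 12.762908 − 7.992783 = 4.770125
ρ = K·T·e^{−rT}·N(d₂) = 13.209673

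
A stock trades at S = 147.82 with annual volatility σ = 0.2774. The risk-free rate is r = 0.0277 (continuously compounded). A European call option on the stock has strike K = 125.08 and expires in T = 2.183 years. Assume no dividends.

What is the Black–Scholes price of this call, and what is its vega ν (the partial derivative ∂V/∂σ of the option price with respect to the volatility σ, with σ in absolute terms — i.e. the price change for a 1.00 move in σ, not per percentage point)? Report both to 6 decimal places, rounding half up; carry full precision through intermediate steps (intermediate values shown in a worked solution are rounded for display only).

price = 39.776273
ν = 65.273564

σ√T = 0.2774·√2.183 = 0.409858
d₁ = (ln(S/K) + (r+σ²/2)T) / (σ√T) = (ln(147.82/125.08) + (0.0277+0.2774²/2)·2.183) / 0.409858 = (0.167042 + 0.144461) / 0.409858 = 0.760026
d₂ = d₁ − σ√T = 0.760026 − 0.409858 = 0.350168
e^{−rT} = e^{−0.0277·2.183} = 0.941323
N(d₁) = 0.776380,  N(d₂) = 0.636894
Call price V = S·N(d₁) − K·e^{−rT}·N(d₂) = 114.764559 − 74.988286 = 39.776273
φ(d₁) = (1/√(2π))·e^{−d₁²/2} = 0.298867
ν = S·φ(d₁)·√T = 65.273564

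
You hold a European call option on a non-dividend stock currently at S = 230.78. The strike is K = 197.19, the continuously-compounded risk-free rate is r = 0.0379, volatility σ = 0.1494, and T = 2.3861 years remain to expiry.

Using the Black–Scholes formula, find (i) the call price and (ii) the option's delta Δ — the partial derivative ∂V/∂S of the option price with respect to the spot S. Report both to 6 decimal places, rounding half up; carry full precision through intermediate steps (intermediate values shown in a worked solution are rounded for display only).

σ√T = 0.1494·√2.3861 = 0.230778
d₁ = (ln(S/K) + (r+σ²/2)T) / (σ√T) = (ln(230.78/197.19) + (0.0379+0.1494²/2)·2.3861) / 0.230778 = (0.157297 + 0.117062) / 0.230778 = 1.188845
d₂ = d₁ − σ√T = 1.188845 − 0.230778 = 0.958067
e^{−rT} = e^{−0.0379·2.3861} = 0.913535
N(d₁) = 0.882750,  N(d₂) = 0.830985
Call price V = S·N(d₁) − K·e^{−rT}·N(d₂) = 203.720977 − 149.693759 = 54.027218
Δ = N(d₁) = 0.882750

price = 54.027218
Δ = 0.882750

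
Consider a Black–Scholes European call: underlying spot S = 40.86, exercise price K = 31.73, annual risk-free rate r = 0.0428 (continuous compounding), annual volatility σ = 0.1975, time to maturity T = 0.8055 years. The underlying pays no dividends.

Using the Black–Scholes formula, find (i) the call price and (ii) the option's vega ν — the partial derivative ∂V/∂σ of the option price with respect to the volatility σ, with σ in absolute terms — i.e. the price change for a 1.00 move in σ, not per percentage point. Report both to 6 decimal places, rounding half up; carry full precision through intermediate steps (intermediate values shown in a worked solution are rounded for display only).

price = 10.343536
ν = 3.391709

σ√T = 0.1975·√0.8055 = 0.177256
d₁ = (ln(S/K) + (r+σ²/2)T) / (σ√T) = (ln(40.86/31.73) + (0.0428+0.1975²/2)·0.8055) / 0.177256 = (0.252889 + 0.050185) / 0.177256 = 1.709815
d₂ = d₁ − σ√T = 1.709815 − 0.177256 = 1.532559
e^{−rT} = e^{−0.0428·0.8055} = 0.966112
N(d₁) = 0.956350,  N(d₂) = 0.937308
Call price V = S·N(d₁) − K·e^{−rT}·N(d₂) = 39.076458 − 28.732922 = 10.343536
φ(d₁) = (1/√(2π))·e^{−d₁²/2} = 0.092488
ν = S·φ(d₁)·√T = 3.391709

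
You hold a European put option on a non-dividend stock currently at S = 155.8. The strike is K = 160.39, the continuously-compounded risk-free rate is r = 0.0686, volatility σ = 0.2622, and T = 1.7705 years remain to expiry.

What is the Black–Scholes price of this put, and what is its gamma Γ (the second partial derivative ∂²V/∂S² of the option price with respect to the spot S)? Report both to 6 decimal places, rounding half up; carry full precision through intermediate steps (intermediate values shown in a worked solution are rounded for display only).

σ√T = 0.2622·√1.7705 = 0.348884
d₁ = (ln(S/K) + (r+σ²/2)T) / (σ√T) = (ln(155.8/160.39) + (0.0686+0.2622²/2)·1.7705) / 0.348884 = (-0.029035 + 0.182316) / 0.348884 = 0.439347
d₂ = d₁ − σ√T = 0.439347 − 0.348884 = 0.090463
e^{−rT} = e^{−0.0686·1.7705} = 0.885630
N(−d₁) = 0.330205,  N(−d₂) = 0.463960
Put price V = K·e^{−rT}·N(−d₂) − S·N(−d₁) = 65.903667 − 51.445949 = 14.457718
φ(d₁) = (1/√(2π))·e^{−d₁²/2} = 0.362239
Γ = φ(d₁) / (S·σ·√T) = 0.006664

price = 14.457718
Γ = 0.006664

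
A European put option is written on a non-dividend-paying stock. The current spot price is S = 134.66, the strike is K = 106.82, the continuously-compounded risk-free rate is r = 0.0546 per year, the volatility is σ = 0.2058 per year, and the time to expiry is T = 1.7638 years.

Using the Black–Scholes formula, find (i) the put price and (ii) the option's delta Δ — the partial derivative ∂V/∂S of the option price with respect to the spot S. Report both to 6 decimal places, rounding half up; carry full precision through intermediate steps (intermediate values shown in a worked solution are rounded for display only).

σ√T = 0.2058·√1.7638 = 0.273319
d₁ = (ln(S/K) + (r+σ²/2)T) / (σ√T) = (ln(134.66/106.82) + (0.0546+0.2058²/2)·1.7638) / 0.273319 = (0.231608 + 0.133655) / 0.273319 = 1.336398
d₂ = d₁ − σ√T = 1.336398 − 0.273319 = 1.063079
e^{−rT} = e^{−0.0546·1.7638} = 0.908188
N(−d₁) = 0.090710,  N(−d₂) = 0.143873
Put price V = K·e^{−rT}·N(−d₂) − S·N(−d₁) = 13.957521 − 12.214963 = 1.742558
Δ = −N(−d₁) = -0.090710

price = 1.742558
Δ = -0.090710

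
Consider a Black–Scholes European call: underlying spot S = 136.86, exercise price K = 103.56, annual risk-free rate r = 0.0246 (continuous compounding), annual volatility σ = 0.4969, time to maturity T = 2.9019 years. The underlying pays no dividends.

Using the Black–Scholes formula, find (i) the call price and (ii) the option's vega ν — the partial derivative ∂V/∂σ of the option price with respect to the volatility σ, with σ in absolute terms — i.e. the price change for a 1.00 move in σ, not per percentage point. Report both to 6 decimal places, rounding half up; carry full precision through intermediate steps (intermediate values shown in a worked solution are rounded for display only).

price = 61.462328
ν = 65.527074

σ√T = 0.4969·√2.9019 = 0.846467
d₁ = (ln(S/K) + (r+σ²/2)T) / (σ√T) = (ln(136.86/103.56) + (0.0246+0.4969²/2)·2.9019) / 0.846467 = (0.278807 + 0.429640) / 0.846467 = 0.836946
d₂ = d₁ − σ√T = 0.836946 − 0.846467 = -0.009521
e^{−rT} = e^{−0.0246·2.9019} = 0.931102
N(d₁) = 0.798689,  N(d₂) = 0.496202
Call price V = S·N(d₁) − K·e^{−rT}·N(d₂) = 109.308519 − 47.846191 = 61.462328
φ(d₁) = (1/√(2π))·e^{−d₁²/2} = 0.281063
ν = S·φ(d₁)·√T = 65.527074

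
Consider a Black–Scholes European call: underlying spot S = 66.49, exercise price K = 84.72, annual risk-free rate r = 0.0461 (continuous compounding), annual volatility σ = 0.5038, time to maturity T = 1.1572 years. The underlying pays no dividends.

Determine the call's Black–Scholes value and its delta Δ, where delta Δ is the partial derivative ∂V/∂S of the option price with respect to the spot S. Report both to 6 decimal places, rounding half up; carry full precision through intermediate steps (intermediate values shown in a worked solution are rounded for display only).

σ√T = 0.5038·√1.1572 = 0.541954
d₁ = (ln(S/K) + (r+σ²/2)T) / (σ√T) = (ln(66.49/84.72) + (0.0461+0.5038²/2)·1.1572) / 0.541954 = (-0.242300 + 0.200204) / 0.541954 = -0.077675
d₂ = d₁ − σ√T = -0.077675 − 0.541954 = -0.619629
e^{−rT} = e^{−0.0461·1.1572} = 0.948051
N(d₁) = 0.469043,  N(d₂) = 0.267751
Call price V = S·N(d₁) − K·e^{−rT}·N(d₂) = 31.186693 − 21.505471 = 9.681222
Δ = N(d₁) = 0.469043

price = 9.681222
Δ = 0.469043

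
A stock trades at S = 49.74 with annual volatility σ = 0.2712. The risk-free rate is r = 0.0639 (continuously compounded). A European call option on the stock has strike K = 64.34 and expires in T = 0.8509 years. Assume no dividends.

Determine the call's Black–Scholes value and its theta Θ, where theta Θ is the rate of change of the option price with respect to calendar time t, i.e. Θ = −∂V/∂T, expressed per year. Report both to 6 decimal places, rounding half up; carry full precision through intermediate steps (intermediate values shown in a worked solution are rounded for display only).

price = 1.614891
Θ = -2.984263

σ√T = 0.2712·√0.8509 = 0.250166
d₁ = (ln(S/K) + (r+σ²/2)T) / (σ√T) = (ln(49.74/64.34) + (0.0639+0.2712²/2)·0.8509) / 0.250166 = (-0.257372 + 0.085664) / 0.250166 = -0.686375
d₂ = d₁ − σ√T = -0.686375 − 0.250166 = -0.936541
e^{−rT} = e^{−0.0639·0.8509} = 0.947079
N(d₁) = 0.246238,  N(d₂) = 0.174497
Call price V = S·N(d₁) − K·e^{−rT}·N(d₂) = 12.247894 − 10.633003 = 1.614891
φ(d₁) = (1/√(2π))·e^{−d₁²/2} = 0.315217
Θ = −S·φ(d₁)·σ/(2√T) − r·K·e^{−rT}·N(d₂) = −2.304814 − 0.679449 = -2.984263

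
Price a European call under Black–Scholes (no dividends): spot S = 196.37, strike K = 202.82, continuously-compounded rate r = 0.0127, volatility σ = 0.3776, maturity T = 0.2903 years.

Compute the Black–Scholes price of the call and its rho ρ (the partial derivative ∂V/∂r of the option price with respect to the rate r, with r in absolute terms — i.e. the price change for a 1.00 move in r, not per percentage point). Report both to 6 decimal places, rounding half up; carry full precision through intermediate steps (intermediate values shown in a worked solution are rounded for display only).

σ√T = 0.3776·√0.2903 = 0.203449
d₁ = (ln(S/K) + (r+σ²/2)T) / (σ√T) = (ln(196.37/202.82) + (0.0127+0.3776²/2)·0.2903) / 0.203449 = (-0.032318 + 0.024383) / 0.203449 = -0.039006
d₂ = d₁ − σ√T = -0.039006 − 0.203449 = -0.242455
e^{−rT} = e^{−0.0127·0.2903} = 0.996320
N(d₁) = 0.484443,  N(d₂) = 0.404214
Call price V = S·N(d₁) − K·e^{−rT}·N(d₂) = 95.130045 − 81.680961 = 13.449084
ρ = K·T·e^{−rT}·N(d₂) = 23.711983

price = 13.449084
ρ = 23.711983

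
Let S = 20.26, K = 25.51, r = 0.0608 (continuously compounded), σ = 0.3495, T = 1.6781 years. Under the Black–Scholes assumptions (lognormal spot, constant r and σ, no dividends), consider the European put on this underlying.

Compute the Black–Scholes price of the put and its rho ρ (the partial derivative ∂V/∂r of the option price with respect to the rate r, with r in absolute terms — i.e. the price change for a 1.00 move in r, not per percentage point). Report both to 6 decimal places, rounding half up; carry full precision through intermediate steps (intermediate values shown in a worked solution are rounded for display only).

price = 5.416674
ρ = -26.864462

σ√T = 0.3495·√1.6781 = 0.452748
d₁ = (ln(S/K) + (r+σ²/2)T) / (σ√T) = (ln(20.26/25.51) + (0.0608+0.3495²/2)·1.6781) / 0.452748 = (-0.230422 + 0.204519) / 0.452748 = -0.057214
d₂ = d₁ − σ√T = -0.057214 − 0.452748 = -0.509961
e^{−rT} = e^{−0.0608·1.6781} = 0.903004
N(−d₁) = 0.522813,  N(−d₂) = 0.694961
Put price V = K·e^{−rT}·N(−d₂) − S·N(−d₁) = 16.008856 − 10.592182 = 5.416674
ρ = −K·T·e^{−rT}·N(−d₂) = -26.864462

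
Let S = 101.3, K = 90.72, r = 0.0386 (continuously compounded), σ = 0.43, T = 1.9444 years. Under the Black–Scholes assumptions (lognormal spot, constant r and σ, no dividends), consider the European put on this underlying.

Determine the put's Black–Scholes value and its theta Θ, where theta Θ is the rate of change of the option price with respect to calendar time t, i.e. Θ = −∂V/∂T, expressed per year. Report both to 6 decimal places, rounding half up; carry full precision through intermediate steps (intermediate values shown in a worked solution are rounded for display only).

price = 14.285698
Θ = -3.564411

σ√T = 0.43·√1.9444 = 0.599599
d₁ = (ln(S/K) + (r+σ²/2)T) / (σ√T) = (ln(101.3/90.72) + (0.0386+0.43²/2)·1.9444) / 0.599599 = (0.110309 + 0.254814) / 0.599599 = 0.608943
d₂ = d₁ − σ√T = 0.608943 − 0.599599 = 0.009344
e^{−rT} = e^{−0.0386·1.9444} = 0.927694
N(−d₁) = 0.271281,  N(−d₂) = 0.496272
Put price V = K·e^{−rT}·N(−d₂) − S·N(−d₁) = 41.766459 − 27.480761 = 14.285698
φ(d₁) = (1/√(2π))·e^{−d₁²/2} = 0.331428
Θ = −S·φ(d₁)·σ/(2√T) + r·K·e^{−rT}·N(−d₂) = −5.176597 + 1.612185 = -3.564411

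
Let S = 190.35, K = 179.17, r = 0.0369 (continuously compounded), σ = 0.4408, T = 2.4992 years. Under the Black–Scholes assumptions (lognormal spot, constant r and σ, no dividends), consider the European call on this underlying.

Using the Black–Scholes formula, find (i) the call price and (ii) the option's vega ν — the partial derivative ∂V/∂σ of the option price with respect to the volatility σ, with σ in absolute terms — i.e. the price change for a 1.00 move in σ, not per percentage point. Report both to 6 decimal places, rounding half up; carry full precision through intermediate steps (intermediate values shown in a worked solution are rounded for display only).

price = 62.779746
ν = 102.187713

σ√T = 0.4408·√2.4992 = 0.696854
d₁ = (ln(S/K) + (r+σ²/2)T) / (σ√T) = (ln(190.35/179.17) + (0.0369+0.4408²/2)·2.4992) / 0.696854 = (0.060529 + 0.335024) / 0.696854 = 0.567626
d₂ = d₁ − σ√T = 0.567626 − 0.696854 = -0.129228
e^{−rT} = e^{−0.0369·2.4992} = 0.911904
N(d₁) = 0.714856,  N(d₂) = 0.448589
Call price V = S·N(d₁) − K·e^{−rT}·N(d₂) = 136.072772 − 73.293027 = 62.779746
φ(d₁) = (1/√(2π))·e^{−d₁²/2} = 0.339582
ν = S·φ(d₁)·√T = 102.187713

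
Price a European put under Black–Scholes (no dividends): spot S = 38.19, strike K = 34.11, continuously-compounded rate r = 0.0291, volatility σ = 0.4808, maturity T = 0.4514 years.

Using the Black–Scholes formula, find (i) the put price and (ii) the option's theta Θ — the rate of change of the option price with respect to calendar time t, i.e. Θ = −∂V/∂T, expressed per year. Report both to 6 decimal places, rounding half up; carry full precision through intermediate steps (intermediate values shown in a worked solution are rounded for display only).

price = 2.690765
Θ = -4.280121

σ√T = 0.4808·√0.4514 = 0.323032
d₁ = (ln(S/K) + (r+σ²/2)T) / (σ√T) = (ln(38.19/34.11) + (0.0291+0.4808²/2)·0.4514) / 0.323032 = (0.112983 + 0.065311) / 0.323032 = 0.551938
d₂ = d₁ − σ√T = 0.551938 − 0.323032 = 0.228907
e^{−rT} = e^{−0.0291·0.4514} = 0.986950
N(−d₁) = 0.290495,  N(−d₂) = 0.409471
Put price V = K·e^{−rT}·N(−d₂) − S·N(−d₁) = 13.784781 − 11.094016 = 2.690765
φ(d₁) = (1/√(2π))·e^{−d₁²/2} = 0.342578
Θ = −S·φ(d₁)·σ/(2√T) + r·K·e^{−rT}·N(−d₂) = −4.681258 + 0.401137 = -4.280121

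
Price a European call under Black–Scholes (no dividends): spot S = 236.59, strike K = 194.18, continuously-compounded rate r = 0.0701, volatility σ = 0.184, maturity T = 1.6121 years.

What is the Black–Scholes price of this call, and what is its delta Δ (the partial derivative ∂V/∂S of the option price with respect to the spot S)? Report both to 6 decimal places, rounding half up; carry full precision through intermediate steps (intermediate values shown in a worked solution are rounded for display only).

σ√T = 0.184·√1.6121 = 0.233622
d₁ = (ln(S/K) + (r+σ²/2)T) / (σ√T) = (ln(236.59/194.18) + (0.0701+0.184²/2)·1.6121) / 0.233622 = (0.197543 + 0.140298) / 0.233622 = 1.446101
d₂ = d₁ − σ√T = 1.446101 − 0.233622 = 1.212479
e^{−rT} = e^{−0.0701·1.6121} = 0.893143
N(d₁) = 0.925925,  N(d₂) = 0.887335
Call price V = S·N(d₁) − K·e^{−rT}·N(d₂) = 219.064714 − 153.891080 = 65.173634
Δ = N(d₁) = 0.925925

price = 65.173634
Δ = 0.925925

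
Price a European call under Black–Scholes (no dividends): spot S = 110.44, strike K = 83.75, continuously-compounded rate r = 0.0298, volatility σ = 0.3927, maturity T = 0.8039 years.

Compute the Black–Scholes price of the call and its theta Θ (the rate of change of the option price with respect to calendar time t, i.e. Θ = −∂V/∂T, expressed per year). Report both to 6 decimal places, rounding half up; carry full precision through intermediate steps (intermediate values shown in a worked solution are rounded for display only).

σ√T = 0.3927·√0.8039 = 0.352097
d₁ = (ln(S/K) + (r+σ²/2)T) / (σ√T) = (ln(110.44/83.75) + (0.0298+0.3927²/2)·0.8039) / 0.352097 = (0.276636 + 0.085942) / 0.352097 = 1.029770
d₂ = d₁ − σ√T = 1.029770 − 0.352097 = 0.677673
e^{−rT} = e^{−0.0298·0.8039} = 0.976328
N(d₁) = 0.848441,  N(d₂) = 0.751010
Call price V = S·N(d₁) − K·e^{−rT}·N(d₂) = 93.701816 − 61.408255 = 32.293561
φ(d₁) = (1/√(2π))·e^{−d₁²/2} = 0.234769
Θ = −S·φ(d₁)·σ/(2√T) − r·K·e^{−rT}·N(d₂) = −5.678032 − 1.829966 = -7.507998

price = 32.293561
Θ = -7.507998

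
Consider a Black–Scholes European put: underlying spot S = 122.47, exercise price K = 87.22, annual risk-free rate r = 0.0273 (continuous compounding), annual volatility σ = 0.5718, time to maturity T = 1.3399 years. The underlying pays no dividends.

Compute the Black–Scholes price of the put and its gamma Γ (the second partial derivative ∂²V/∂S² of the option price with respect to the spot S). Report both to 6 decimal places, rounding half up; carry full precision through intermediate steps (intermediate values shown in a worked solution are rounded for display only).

price = 11.588713
Γ = 0.003285

σ√T = 0.5718·√1.3399 = 0.661882
d₁ = (ln(S/K) + (r+σ²/2)T) / (σ√T) = (ln(122.47/87.22) + (0.0273+0.5718²/2)·1.3399) / 0.661882 = (0.339432 + 0.255623) / 0.661882 = 0.899036
d₂ = d₁ − σ√T = 0.899036 − 0.661882 = 0.237154
e^{−rT} = e^{−0.0273·1.3399} = 0.964082
N(−d₁) = 0.184317,  N(−d₂) = 0.406269
Put price V = K·e^{−rT}·N(−d₂) − S·N(−d₁) = 34.161987 − 22.573275 = 11.588713
φ(d₁) = (1/√(2π))·e^{−d₁²/2} = 0.266316
Γ = φ(d₁) / (S·σ·√T) = 0.003285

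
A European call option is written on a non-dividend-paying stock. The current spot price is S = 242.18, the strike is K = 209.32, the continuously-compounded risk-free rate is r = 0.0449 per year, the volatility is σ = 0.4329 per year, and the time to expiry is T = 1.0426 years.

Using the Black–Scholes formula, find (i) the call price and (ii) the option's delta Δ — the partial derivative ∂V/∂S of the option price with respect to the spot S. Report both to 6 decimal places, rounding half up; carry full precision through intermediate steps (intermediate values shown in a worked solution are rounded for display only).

price = 63.407800
Δ = 0.744346

σ√T = 0.4329·√1.0426 = 0.442025
d₁ = (ln(S/K) + (r+σ²/2)T) / (σ√T) = (ln(242.18/209.32) + (0.0449+0.4329²/2)·1.0426) / 0.442025 = (0.145817 + 0.144506) / 0.442025 = 0.656802
d₂ = d₁ − σ√T = 0.656802 − 0.442025 = 0.214777
e^{−rT} = e^{−0.0449·1.0426} = 0.954266
N(d₁) = 0.744346,  N(d₂) = 0.585030
Call price V = S·N(d₁) − K·e^{−rT}·N(d₂) = 180.265693 − 116.857892 = 63.407800
Δ = N(d₁) = 0.744346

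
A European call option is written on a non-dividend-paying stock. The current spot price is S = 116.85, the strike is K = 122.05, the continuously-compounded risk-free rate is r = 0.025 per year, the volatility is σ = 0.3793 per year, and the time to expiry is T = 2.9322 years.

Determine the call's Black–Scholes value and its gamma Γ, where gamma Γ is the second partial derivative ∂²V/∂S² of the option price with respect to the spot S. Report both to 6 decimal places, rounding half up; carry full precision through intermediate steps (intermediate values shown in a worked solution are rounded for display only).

price = 31.060348
Γ = 0.004908

σ√T = 0.3793·√2.9322 = 0.649501
d₁ = (ln(S/K) + (r+σ²/2)T) / (σ√T) = (ln(116.85/122.05) + (0.025+0.3793²/2)·2.9322) / 0.649501 = (-0.043540 + 0.284231) / 0.649501 = 0.370578
d₂ = d₁ − σ√T = 0.370578 − 0.649501 = -0.278922
e^{−rT} = e^{−0.025·2.9322} = 0.929317
N(d₁) = 0.644524,  N(d₂) = 0.390152
Call price V = S·N(d₁) − K·e^{−rT}·N(d₂) = 75.312649 − 44.252301 = 31.060348
φ(d₁) = (1/√(2π))·e^{−d₁²/2} = 0.372469
Γ = φ(d₁) / (S·σ·√T) = 0.004908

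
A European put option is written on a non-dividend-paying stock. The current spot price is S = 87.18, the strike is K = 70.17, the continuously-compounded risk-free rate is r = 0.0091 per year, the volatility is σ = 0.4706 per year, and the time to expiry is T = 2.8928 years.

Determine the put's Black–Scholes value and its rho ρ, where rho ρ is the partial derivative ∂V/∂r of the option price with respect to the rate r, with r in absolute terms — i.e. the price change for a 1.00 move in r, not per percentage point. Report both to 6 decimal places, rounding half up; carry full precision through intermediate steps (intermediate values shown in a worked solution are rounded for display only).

price = 15.812427
ρ = -106.428130

σ√T = 0.4706·√2.8928 = 0.800407
d₁ = (ln(S/K) + (r+σ²/2)T) / (σ√T) = (ln(87.18/70.17) + (0.0091+0.4706²/2)·2.8928) / 0.800407 = (0.217054 + 0.346651) / 0.800407 = 0.704272
d₂ = d₁ − σ√T = 0.704272 − 0.800407 = -0.096135
e^{−rT} = e^{−0.0091·2.8928} = 0.974019
N(−d₁) = 0.240632,  N(−d₂) = 0.538293
Put price V = K·e^{−rT}·N(−d₂) − S·N(−d₁) = 36.790698 − 20.978270 = 15.812427
ρ = −K·T·e^{−rT}·N(−d₂) = -106.428130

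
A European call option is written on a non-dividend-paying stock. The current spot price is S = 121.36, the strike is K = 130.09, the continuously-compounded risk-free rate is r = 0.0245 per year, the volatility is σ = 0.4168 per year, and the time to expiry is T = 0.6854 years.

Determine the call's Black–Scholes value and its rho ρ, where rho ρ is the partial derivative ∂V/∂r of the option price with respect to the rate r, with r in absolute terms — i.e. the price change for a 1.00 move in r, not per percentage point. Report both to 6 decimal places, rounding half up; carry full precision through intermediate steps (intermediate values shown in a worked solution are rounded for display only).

price = 13.988180
ρ = 32.662408

σ√T = 0.4168·√0.6854 = 0.345064
d₁ = (ln(S/K) + (r+σ²/2)T) / (σ√T) = (ln(121.36/130.09) + (0.0245+0.4168²/2)·0.6854) / 0.345064 = (-0.069465 + 0.076327) / 0.345064 = 0.019885
d₂ = d₁ − σ√T = 0.019885 − 0.345064 = -0.325179
e^{−rT} = e^{−0.0245·0.6854} = 0.983348
N(d₁) = 0.507933,  N(d₂) = 0.372523
Call price V = S·N(d₁) − K·e^{−rT}·N(d₂) = 61.642700 − 47.654520 = 13.988180
ρ = K·T·e^{−rT}·N(d₂) = 32.662408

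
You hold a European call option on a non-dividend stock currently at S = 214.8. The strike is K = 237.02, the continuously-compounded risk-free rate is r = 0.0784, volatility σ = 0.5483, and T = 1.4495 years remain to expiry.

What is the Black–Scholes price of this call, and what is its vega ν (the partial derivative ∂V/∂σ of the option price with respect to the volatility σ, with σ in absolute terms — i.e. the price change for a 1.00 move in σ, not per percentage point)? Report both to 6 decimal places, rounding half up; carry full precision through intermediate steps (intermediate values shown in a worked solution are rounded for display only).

σ√T = 0.5483·√1.4495 = 0.660127
d₁ = (ln(S/K) + (r+σ²/2)T) / (σ√T) = (ln(214.8/237.02) + (0.0784+0.5483²/2)·1.4495) / 0.660127 = (-0.098437 + 0.331524) / 0.660127 = 0.353095
d₂ = d₁ − σ√T = 0.353095 − 0.660127 = -0.307032
e^{−rT} = e^{−0.0784·1.4495} = 0.892579
N(d₁) = 0.637991,  N(d₂) = 0.379410
Call price V = S·N(d₁) − K·e^{−rT}·N(d₂) = 137.040533 − 80.267480 = 56.773053
φ(d₁) = (1/√(2π))·e^{−d₁²/2} = 0.374832
ν = S·φ(d₁)·√T = 96.934956

price = 56.773053
ν = 96.934956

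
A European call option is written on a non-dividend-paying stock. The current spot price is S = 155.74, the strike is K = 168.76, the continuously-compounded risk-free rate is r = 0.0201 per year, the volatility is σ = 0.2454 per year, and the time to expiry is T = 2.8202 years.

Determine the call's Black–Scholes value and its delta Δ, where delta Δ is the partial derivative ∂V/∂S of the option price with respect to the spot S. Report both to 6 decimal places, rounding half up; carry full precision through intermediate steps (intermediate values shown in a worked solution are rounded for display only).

price = 23.910298
Δ = 0.559137

σ√T = 0.2454·√2.8202 = 0.412111
d₁ = (ln(S/K) + (r+σ²/2)T) / (σ√T) = (ln(155.74/168.76) + (0.0201+0.2454²/2)·2.8202) / 0.412111 = (-0.080290 + 0.141604) / 0.412111 = 0.148781
d₂ = d₁ − σ√T = 0.148781 − 0.412111 = -0.263331
e^{−rT} = e^{−0.0201·2.8202} = 0.944891
N(d₁) = 0.559137,  N(d₂) = 0.396148
Call price V = S·N(d₁) − K·e^{−rT}·N(d₂) = 87.079949 − 63.169651 = 23.910298
Δ = N(d₁) = 0.559137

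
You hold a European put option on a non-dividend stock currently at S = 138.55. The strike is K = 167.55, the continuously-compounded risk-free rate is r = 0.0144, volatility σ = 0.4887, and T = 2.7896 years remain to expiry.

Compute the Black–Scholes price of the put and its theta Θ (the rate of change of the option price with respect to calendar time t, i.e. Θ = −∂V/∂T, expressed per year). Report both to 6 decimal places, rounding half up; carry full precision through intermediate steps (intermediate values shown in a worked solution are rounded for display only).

price = 59.396911
Θ = -6.209550

σ√T = 0.4887·√2.7896 = 0.816231
d₁ = (ln(S/K) + (r+σ²/2)T) / (σ√T) = (ln(138.55/167.55) + (0.0144+0.4887²/2)·2.7896) / 0.816231 = (-0.190051 + 0.373287) / 0.816231 = 0.224491
d₂ = d₁ − σ√T = 0.224491 − 0.816231 = -0.591740
e^{−rT} = e^{−0.0144·2.7896} = 0.960626
N(−d₁) = 0.411188,  N(−d₂) = 0.722988
Put price V = K·e^{−rT}·N(−d₂) − S·N(−d₁) = 116.366961 − 56.970050 = 59.396911
φ(d₁) = (1/√(2π))·e^{−d₁²/2} = 0.389015
Θ = −S·φ(d₁)·σ/(2√T) + r·K·e^{−rT}·N(−d₂) = −7.885234 + 1.675684 = -6.209550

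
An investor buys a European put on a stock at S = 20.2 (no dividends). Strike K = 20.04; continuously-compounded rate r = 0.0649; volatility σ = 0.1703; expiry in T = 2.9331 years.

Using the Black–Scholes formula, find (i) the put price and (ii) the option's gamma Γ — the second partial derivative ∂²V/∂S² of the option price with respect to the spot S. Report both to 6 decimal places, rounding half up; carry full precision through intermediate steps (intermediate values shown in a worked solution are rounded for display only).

σ√T = 0.1703·√2.9331 = 0.291661
d₁ = (ln(S/K) + (r+σ²/2)T) / (σ√T) = (ln(20.2/20.04) + (0.0649+0.1703²/2)·2.9331) / 0.291661 = (0.007952 + 0.232891) / 0.291661 = 0.825766
d₂ = d₁ − σ√T = 0.825766 − 0.291661 = 0.534105
e^{−rT} = e^{−0.0649·2.9331} = 0.826663
N(−d₁) = 0.204468,  N(−d₂) = 0.296634
Put price V = K·e^{−rT}·N(−d₂) − S·N(−d₁) = 4.914143 − 4.130263 = 0.783880
φ(d₁) = (1/√(2π))·e^{−d₁²/2} = 0.283687
Γ = φ(d₁) / (S·σ·√T) = 0.048152

price = 0.783880
Γ = 0.048152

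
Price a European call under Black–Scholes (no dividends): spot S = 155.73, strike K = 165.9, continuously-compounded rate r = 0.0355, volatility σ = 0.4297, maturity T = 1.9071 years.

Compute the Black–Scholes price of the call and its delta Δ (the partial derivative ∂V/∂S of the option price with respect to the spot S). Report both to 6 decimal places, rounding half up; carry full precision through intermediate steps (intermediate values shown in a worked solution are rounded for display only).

price = 36.598365
Δ = 0.619507

σ√T = 0.4297·√1.9071 = 0.593406
d₁ = (ln(S/K) + (r+σ²/2)T) / (σ√T) = (ln(155.73/165.9) + (0.0355+0.4297²/2)·1.9071) / 0.593406 = (-0.063261 + 0.243768) / 0.593406 = 0.304186
d₂ = d₁ − σ√T = 0.304186 − 0.593406 = -0.289220
e^{−rT} = e^{−0.0355·1.9071} = 0.934539
N(d₁) = 0.619507,  N(d₂) = 0.386207
Call price V = S·N(d₁) − K·e^{−rT}·N(d₂) = 96.475830 − 59.877465 = 36.598365
Δ = N(d₁) = 0.619507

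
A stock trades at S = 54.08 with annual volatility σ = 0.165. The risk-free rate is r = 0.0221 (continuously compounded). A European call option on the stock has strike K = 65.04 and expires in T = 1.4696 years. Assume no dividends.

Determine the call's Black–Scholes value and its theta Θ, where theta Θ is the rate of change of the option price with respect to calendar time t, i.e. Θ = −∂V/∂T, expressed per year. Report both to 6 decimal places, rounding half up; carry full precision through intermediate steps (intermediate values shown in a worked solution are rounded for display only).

price = 1.499789
Θ = -1.451848

σ√T = 0.165·√1.4696 = 0.200025
d₁ = (ln(S/K) + (r+σ²/2)T) / (σ√T) = (ln(54.08/65.04) + (0.0221+0.165²/2)·1.4696) / 0.200025 = (-0.184538 + 0.052483) / 0.200025 = -0.660193
d₂ = d₁ − σ√T = -0.660193 − 0.200025 = -0.860218
e^{−rT} = e^{−0.0221·1.4696} = 0.968044
N(d₁) = 0.254565,  N(d₂) = 0.194834
Call price V = S·N(d₁) − K·e^{−rT}·N(d₂) = 13.766869 − 12.267079 = 1.499789
φ(d₁) = (1/√(2π))·e^{−d₁²/2} = 0.320823
Θ = −S·φ(d₁)·σ/(2√T) − r·K·e^{−rT}·N(d₂) = −1.180746 − 0.271102 = -1.451848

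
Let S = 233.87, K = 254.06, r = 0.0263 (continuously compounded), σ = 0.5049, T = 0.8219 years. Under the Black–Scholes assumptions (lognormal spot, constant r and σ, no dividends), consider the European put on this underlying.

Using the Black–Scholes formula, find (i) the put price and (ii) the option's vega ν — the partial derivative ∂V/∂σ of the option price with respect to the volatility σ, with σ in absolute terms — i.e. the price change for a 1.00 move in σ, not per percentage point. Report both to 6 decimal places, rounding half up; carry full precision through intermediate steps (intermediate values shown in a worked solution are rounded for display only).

price = 51.434161
ν = 84.202787

σ√T = 0.5049·√0.8219 = 0.457736
d₁ = (ln(S/K) + (r+σ²/2)T) / (σ√T) = (ln(233.87/254.06) + (0.0263+0.5049²/2)·0.8219) / 0.457736 = (-0.082805 + 0.126377) / 0.457736 = 0.095190
d₂ = d₁ − σ√T = 0.095190 − 0.457736 = -0.362546
e^{−rT} = e^{−0.0263·0.8219} = 0.978616
N(−d₁) = 0.462082,  N(−d₂) = 0.641528
Put price V = K·e^{−rT}·N(−d₂) − S·N(−d₁) = 159.501254 − 108.067093 = 51.434161
φ(d₁) = (1/√(2π))·e^{−d₁²/2} = 0.397139
ν = S·φ(d₁)·√T = 84.202787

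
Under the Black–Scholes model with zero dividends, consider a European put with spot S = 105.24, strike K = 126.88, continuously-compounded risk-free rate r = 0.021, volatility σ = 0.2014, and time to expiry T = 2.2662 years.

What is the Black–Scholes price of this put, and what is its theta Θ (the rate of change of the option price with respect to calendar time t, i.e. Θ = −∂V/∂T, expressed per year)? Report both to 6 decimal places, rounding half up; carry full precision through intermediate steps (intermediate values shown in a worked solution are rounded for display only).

price = 22.902885
Θ = -0.824710

σ√T = 0.2014·√2.2662 = 0.303186
d₁ = (ln(S/K) + (r+σ²/2)T) / (σ√T) = (ln(105.24/126.88) + (0.021+0.2014²/2)·2.2662) / 0.303186 = (-0.186998 + 0.093551) / 0.303186 = -0.308218
d₂ = d₁ − σ√T = -0.308218 − 0.303186 = -0.611404
e^{−rT} = e^{−0.021·2.2662} = 0.953524
N(−d₁) = 0.621042,  N(−d₂) = 0.729534
Put price V = K·e^{−rT}·N(−d₂) − S·N(−d₁) = 88.261332 − 65.358447 = 22.902885
φ(d₁) = (1/√(2π))·e^{−d₁²/2} = 0.380436
Θ = −S·φ(d₁)·σ/(2√T) + r·K·e^{−rT}·N(−d₂) = −2.678197 + 1.853488 = -0.824710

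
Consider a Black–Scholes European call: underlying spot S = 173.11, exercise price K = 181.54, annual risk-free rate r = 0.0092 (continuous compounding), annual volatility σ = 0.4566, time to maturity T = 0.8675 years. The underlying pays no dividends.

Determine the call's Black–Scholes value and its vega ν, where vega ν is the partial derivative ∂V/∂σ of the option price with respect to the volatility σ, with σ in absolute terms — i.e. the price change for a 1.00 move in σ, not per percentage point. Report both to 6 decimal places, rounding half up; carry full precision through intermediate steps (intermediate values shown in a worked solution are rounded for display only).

σ√T = 0.4566·√0.8675 = 0.425276
d₁ = (ln(S/K) + (r+σ²/2)T) / (σ√T) = (ln(173.11/181.54) + (0.0092+0.4566²/2)·0.8675) / 0.425276 = (-0.047549 + 0.098411) / 0.425276 = 0.119598
d₂ = d₁ − σ√T = 0.119598 − 0.425276 = -0.305678
e^{−rT} = e^{−0.0092·0.8675} = 0.992051
N(d₁) = 0.547599,  N(d₂) = 0.379925
Call price V = S·N(d₁) − K·e^{−rT}·N(d₂) = 94.794869 − 68.423285 = 26.371585
φ(d₁) = (1/√(2π))·e^{−d₁²/2} = 0.396099
ν = S·φ(d₁)·√T = 63.864715

price = 26.371585
ν = 63.864715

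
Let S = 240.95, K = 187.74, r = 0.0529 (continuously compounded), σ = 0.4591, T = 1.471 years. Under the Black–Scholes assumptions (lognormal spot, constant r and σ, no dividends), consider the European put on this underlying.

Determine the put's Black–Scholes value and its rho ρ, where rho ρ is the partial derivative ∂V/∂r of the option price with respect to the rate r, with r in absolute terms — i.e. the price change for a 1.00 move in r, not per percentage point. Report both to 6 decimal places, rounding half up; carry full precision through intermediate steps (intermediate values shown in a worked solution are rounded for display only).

σ√T = 0.4591·√1.471 = 0.556818
d₁ = (ln(S/K) + (r+σ²/2)T) / (σ√T) = (ln(240.95/187.74) + (0.0529+0.4591²/2)·1.471) / 0.556818 = (0.249531 + 0.232839) / 0.556818 = 0.866298
d₂ = d₁ − σ√T = 0.866298 − 0.556818 = 0.309480
e^{−rT} = e^{−0.0529·1.471} = 0.925135
N(−d₁) = 0.193163,  N(−d₂) = 0.378478
Put price V = K·e^{−rT}·N(−d₂) − S·N(−d₁) = 65.735942 − 46.542717 = 19.193224
ρ = −K·T·e^{−rT}·N(−d₂) = -96.697570

price = 19.193224
ρ = -96.697570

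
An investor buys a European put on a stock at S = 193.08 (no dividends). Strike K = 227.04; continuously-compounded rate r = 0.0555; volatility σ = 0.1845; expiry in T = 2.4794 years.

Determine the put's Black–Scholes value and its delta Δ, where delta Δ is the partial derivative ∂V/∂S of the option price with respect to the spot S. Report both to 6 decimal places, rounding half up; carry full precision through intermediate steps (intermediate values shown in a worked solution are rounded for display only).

price = 25.040036
Δ = -0.475593

σ√T = 0.1845·√2.4794 = 0.290516
d₁ = (ln(S/K) + (r+σ²/2)T) / (σ√T) = (ln(193.08/227.04) + (0.0555+0.1845²/2)·2.4794) / 0.290516 = (-0.162022 + 0.179806) / 0.290516 = 0.061218
d₂ = d₁ − σ√T = 0.061218 − 0.290516 = -0.229298
e^{−rT} = e^{−0.0555·2.4794} = 0.871441
N(−d₁) = 0.475593,  N(−d₂) = 0.590681
Put price V = K·e^{−rT}·N(−d₂) − S·N(−d₁) = 116.867493 − 91.827457 = 25.040036
Δ = −N(−d₁) = -0.475593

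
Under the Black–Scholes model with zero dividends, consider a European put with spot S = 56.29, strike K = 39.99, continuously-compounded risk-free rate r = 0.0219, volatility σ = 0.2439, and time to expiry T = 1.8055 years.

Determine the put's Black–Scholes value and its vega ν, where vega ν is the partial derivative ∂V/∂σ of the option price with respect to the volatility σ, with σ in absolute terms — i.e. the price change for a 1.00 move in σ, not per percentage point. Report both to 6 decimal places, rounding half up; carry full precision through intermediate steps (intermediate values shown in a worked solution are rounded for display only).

price = 0.912406
ν = 12.498003

σ√T = 0.2439·√1.8055 = 0.327726
d₁ = (ln(S/K) + (r+σ²/2)T) / (σ√T) = (ln(56.29/39.99) + (0.0219+0.2439²/2)·1.8055) / 0.327726 = (0.341887 + 0.093243) / 0.327726 = 1.327726
d₂ = d₁ − σ√T = 1.327726 − 0.327726 = 1.000000
e^{−rT} = e^{−0.0219·1.8055} = 0.961231
N(−d₁) = 0.092134,  N(−d₂) = 0.158655
Put price V = K·e^{−rT}·N(−d₂) − S·N(−d₁) = 6.098646 − 5.186240 = 0.912406
φ(d₁) = (1/√(2π))·e^{−d₁²/2} = 0.165238
ν = S·φ(d₁)·√T = 12.498003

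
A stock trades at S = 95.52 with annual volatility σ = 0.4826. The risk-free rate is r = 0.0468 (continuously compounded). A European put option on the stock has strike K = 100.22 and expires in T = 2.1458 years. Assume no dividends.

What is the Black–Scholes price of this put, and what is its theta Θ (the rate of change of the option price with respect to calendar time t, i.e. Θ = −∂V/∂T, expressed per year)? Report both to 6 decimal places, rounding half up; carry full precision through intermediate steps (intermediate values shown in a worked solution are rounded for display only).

price = 23.345100
Θ = -3.141065

σ√T = 0.4826·√2.1458 = 0.706939
d₁ = (ln(S/K) + (r+σ²/2)T) / (σ√T) = (ln(95.52/100.22) + (0.0468+0.4826²/2)·2.1458) / 0.706939 = (-0.048032 + 0.350305) / 0.706939 = 0.427580
d₂ = d₁ − σ√T = 0.427580 − 0.706939 = -0.279359
e^{−rT} = e^{−0.0468·2.1458} = 0.904454
N(−d₁) = 0.334479,  N(−d₂) = 0.610015
Put price V = K·e^{−rT}·N(−d₂) − S·N(−d₁) = 55.294497 − 31.949397 = 23.345100
φ(d₁) = (1/√(2π))·e^{−d₁²/2} = 0.364091
Θ = −S·φ(d₁)·σ/(2√T) + r·K·e^{−rT}·N(−d₂) = −5.728848 + 2.587782 = -3.141065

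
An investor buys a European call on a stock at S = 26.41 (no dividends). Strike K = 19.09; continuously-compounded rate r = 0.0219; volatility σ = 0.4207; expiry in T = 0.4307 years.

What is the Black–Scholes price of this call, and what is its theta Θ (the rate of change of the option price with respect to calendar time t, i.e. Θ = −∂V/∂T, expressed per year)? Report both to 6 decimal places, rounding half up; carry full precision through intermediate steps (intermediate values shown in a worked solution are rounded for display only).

price = 7.836329
Θ = -1.717019

σ√T = 0.4207·√0.4307 = 0.276096
d₁ = (ln(S/K) + (r+σ²/2)T) / (σ√T) = (ln(26.41/19.09) + (0.0219+0.4207²/2)·0.4307) / 0.276096 = (0.324578 + 0.047547) / 0.276096 = 1.347810
d₂ = d₁ − σ√T = 1.347810 − 0.276096 = 1.071714
e^{−rT} = e^{−0.0219·0.4307} = 0.990612
N(d₁) = 0.911140,  N(d₂) = 0.858076
Call price V = S·N(d₁) − K·e^{−rT}·N(d₂) = 24.063215 − 16.226886 = 7.836329
φ(d₁) = (1/√(2π))·e^{−d₁²/2} = 0.160858
Θ = −S·φ(d₁)·σ/(2√T) − r·K·e^{−rT}·N(d₂) = −1.361650 − 0.355369 = -1.717019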